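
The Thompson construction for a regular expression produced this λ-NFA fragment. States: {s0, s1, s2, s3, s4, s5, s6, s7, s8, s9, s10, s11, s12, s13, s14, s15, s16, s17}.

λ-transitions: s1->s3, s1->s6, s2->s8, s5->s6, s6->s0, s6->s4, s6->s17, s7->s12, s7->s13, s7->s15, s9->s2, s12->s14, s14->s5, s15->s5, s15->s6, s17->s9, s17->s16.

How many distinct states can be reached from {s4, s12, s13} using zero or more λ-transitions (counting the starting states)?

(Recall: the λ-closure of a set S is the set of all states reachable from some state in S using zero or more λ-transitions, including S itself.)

12

Start with {s4, s12, s13}.
From s12 via λ: add s14.
From s14 via λ: add s5.
From s5 via λ: add s6.
From s6 via λ: add s0, s17.
From s17 via λ: add s9, s16.
From s9 via λ: add s2.
From s2 via λ: add s8.
λ-closure = {s0, s2, s4, s5, s6, s8, s9, s12, s13, s14, s16, s17}, which has 12 states.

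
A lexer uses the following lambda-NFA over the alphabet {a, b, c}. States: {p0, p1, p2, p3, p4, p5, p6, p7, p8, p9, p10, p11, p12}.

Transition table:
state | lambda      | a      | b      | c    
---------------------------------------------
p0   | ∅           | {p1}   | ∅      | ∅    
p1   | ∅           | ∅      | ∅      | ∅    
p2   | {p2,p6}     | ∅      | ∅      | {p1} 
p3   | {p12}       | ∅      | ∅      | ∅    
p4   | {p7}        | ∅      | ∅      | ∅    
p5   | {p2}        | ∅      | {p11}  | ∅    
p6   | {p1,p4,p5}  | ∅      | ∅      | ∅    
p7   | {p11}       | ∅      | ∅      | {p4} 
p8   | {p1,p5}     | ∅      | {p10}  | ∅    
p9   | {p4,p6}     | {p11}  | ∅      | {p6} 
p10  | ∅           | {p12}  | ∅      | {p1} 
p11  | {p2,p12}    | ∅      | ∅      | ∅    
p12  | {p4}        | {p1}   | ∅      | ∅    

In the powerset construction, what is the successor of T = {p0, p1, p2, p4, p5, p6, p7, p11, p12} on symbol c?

p2 on c → {p1}.
p7 on c → {p4}.
No c-transition from p0, p1, p4, p5, p6, p11, p12.
Union after reading c: {p1, p4}.
Now take the lambda-closure:
From p4 via lambda: add p7.
From p7 via lambda: add p11.
From p11 via lambda: add p2, p12.
From p2 via lambda: add p6.
From p6 via lambda: add p5.
No new states can be added; the closed set is {p1, p2, p4, p5, p6, p7, p11, p12}.

{p1, p2, p4, p5, p6, p7, p11, p12}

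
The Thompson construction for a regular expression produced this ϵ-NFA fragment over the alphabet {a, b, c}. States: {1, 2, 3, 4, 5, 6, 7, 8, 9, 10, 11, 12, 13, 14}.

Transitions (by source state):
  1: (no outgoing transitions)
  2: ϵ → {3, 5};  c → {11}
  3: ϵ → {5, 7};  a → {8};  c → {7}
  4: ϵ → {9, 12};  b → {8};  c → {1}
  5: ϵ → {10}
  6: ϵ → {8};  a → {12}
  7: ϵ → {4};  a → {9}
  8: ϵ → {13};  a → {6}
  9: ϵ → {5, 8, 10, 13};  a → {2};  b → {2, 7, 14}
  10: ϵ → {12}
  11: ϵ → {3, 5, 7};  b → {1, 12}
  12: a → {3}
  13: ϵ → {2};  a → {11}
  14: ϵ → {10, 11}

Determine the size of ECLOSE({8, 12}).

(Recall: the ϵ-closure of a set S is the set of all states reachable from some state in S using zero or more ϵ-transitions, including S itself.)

10

Start with {8, 12}.
From 8 via ϵ: add 13.
From 13 via ϵ: add 2.
From 2 via ϵ: add 3, 5.
From 3 via ϵ: add 7.
From 5 via ϵ: add 10.
From 7 via ϵ: add 4.
From 4 via ϵ: add 9.
ϵ-closure = {2, 3, 4, 5, 7, 8, 9, 10, 12, 13}, which has 10 states.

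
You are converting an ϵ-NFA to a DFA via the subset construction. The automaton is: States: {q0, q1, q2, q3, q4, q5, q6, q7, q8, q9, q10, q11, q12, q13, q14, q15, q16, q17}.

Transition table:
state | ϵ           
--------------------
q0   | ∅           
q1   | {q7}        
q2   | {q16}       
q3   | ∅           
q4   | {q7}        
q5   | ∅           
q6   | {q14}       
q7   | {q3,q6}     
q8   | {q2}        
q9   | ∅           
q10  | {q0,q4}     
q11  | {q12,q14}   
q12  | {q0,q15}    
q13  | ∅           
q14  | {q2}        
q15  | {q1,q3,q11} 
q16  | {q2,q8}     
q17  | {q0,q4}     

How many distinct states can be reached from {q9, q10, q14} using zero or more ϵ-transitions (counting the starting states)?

Start with {q9, q10, q14}.
From q10 via ϵ: add q0, q4.
From q14 via ϵ: add q2.
From q2 via ϵ: add q16.
From q4 via ϵ: add q7.
From q7 via ϵ: add q3, q6.
From q16 via ϵ: add q8.
ϵ-closure = {q0, q2, q3, q4, q6, q7, q8, q9, q10, q14, q16}, which has 11 states.

11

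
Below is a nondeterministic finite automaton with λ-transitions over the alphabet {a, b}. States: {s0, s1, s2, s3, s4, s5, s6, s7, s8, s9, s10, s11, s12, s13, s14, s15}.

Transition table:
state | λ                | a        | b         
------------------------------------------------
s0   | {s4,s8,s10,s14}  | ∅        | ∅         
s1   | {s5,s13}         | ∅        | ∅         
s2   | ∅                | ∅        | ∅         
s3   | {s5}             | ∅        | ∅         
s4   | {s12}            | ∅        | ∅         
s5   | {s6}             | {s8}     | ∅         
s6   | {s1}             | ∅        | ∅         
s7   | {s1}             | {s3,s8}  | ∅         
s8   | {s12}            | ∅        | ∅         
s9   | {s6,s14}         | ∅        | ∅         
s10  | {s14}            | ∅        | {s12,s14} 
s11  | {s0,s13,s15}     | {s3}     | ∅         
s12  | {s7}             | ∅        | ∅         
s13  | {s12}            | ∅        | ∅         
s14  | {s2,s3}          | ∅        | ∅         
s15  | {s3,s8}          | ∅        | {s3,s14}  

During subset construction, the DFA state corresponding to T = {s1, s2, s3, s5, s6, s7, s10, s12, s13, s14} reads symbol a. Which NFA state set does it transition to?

s5 on a → {s8}.
s7 on a → {s3, s8}.
No a-transition from s1, s2, s3, s6, s10, s12, s13, s14.
Union after reading a: {s3, s8}.
Now take the λ-closure:
From s3 via λ: add s5.
From s8 via λ: add s12.
From s5 via λ: add s6.
From s12 via λ: add s7.
From s6 via λ: add s1.
From s1 via λ: add s13.
No new states can be added; the closed set is {s1, s3, s5, s6, s7, s8, s12, s13}.

{s1, s3, s5, s6, s7, s8, s12, s13}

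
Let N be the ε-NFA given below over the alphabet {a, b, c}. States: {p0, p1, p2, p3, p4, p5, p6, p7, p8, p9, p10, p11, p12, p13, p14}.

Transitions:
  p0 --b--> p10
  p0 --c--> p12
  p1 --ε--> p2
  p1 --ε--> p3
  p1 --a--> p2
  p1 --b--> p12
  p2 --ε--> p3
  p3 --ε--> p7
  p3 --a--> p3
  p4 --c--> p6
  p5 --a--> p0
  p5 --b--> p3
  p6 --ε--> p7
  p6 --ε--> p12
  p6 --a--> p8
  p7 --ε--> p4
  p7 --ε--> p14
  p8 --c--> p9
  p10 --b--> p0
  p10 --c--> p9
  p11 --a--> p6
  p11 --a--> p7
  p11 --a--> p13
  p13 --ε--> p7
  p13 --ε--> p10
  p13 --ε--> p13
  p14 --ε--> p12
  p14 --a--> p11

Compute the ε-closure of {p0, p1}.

Start with {p0, p1}.
From p1 via ε: add p2, p3.
From p3 via ε: add p7.
From p7 via ε: add p4, p14.
From p14 via ε: add p12.
No new states can be added; the closed set is {p0, p1, p2, p3, p4, p7, p12, p14}.

{p0, p1, p2, p3, p4, p7, p12, p14}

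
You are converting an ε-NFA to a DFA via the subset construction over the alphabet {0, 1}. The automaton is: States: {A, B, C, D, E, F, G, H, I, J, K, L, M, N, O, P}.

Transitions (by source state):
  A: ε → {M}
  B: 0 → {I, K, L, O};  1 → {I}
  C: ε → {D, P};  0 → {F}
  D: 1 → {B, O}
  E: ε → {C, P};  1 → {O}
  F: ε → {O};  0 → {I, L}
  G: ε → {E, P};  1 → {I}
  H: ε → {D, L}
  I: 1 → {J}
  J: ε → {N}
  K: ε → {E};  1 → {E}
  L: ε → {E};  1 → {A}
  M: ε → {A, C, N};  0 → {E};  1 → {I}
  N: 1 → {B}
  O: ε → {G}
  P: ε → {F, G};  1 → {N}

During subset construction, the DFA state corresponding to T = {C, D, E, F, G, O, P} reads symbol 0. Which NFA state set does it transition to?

{C, D, E, F, G, I, L, O, P}

C on 0 → {F}.
F on 0 → {I, L}.
No 0-transition from D, E, G, O, P.
Union after reading 0: {F, I, L}.
Now take the ε-closure:
From F via ε: add O.
From L via ε: add E.
From E via ε: add C, P.
From O via ε: add G.
From C via ε: add D.
No new states can be added; the closed set is {C, D, E, F, G, I, L, O, P}.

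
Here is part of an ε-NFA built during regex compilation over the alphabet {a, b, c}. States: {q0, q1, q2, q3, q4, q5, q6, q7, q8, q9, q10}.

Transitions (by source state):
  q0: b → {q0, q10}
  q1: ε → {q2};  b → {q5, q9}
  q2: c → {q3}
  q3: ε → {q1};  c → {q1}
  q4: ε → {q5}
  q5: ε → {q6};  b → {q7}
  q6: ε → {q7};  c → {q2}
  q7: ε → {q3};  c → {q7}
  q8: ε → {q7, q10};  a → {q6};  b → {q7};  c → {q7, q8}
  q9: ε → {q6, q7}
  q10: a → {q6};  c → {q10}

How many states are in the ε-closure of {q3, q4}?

7

Start with {q3, q4}.
From q3 via ε: add q1.
From q4 via ε: add q5.
From q1 via ε: add q2.
From q5 via ε: add q6.
From q6 via ε: add q7.
ε-closure = {q1, q2, q3, q4, q5, q6, q7}, which has 7 states.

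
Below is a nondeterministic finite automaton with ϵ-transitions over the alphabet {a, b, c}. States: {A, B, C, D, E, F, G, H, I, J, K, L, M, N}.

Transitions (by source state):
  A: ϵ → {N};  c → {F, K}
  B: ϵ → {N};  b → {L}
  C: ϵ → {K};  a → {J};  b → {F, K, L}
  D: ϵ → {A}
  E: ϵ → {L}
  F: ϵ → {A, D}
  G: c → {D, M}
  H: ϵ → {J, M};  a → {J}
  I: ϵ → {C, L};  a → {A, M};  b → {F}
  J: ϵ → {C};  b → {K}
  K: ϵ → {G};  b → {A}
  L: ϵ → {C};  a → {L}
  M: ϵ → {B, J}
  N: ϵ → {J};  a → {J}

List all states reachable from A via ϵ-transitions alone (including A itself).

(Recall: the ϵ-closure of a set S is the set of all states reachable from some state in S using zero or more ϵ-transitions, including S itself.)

Start with {A}.
From A via ϵ: add N.
From N via ϵ: add J.
From J via ϵ: add C.
From C via ϵ: add K.
From K via ϵ: add G.
No new states can be added; the closed set is {A, C, G, J, K, N}.

{A, C, G, J, K, N}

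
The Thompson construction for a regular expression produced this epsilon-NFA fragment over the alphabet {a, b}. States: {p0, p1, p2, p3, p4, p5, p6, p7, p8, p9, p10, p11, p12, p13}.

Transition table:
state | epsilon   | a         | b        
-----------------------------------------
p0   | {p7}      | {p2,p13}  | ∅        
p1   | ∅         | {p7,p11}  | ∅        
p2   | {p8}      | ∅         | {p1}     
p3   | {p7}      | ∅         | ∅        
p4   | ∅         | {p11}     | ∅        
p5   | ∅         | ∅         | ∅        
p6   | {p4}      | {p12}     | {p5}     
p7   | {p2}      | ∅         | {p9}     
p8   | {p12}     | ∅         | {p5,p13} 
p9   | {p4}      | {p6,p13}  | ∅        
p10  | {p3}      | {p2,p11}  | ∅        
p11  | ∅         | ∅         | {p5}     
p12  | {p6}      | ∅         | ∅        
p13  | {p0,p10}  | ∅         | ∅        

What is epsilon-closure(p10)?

Start with {p10}.
From p10 via epsilon: add p3.
From p3 via epsilon: add p7.
From p7 via epsilon: add p2.
From p2 via epsilon: add p8.
From p8 via epsilon: add p12.
From p12 via epsilon: add p6.
From p6 via epsilon: add p4.
No new states can be added; the closed set is {p2, p3, p4, p6, p7, p8, p10, p12}.

{p2, p3, p4, p6, p7, p8, p10, p12}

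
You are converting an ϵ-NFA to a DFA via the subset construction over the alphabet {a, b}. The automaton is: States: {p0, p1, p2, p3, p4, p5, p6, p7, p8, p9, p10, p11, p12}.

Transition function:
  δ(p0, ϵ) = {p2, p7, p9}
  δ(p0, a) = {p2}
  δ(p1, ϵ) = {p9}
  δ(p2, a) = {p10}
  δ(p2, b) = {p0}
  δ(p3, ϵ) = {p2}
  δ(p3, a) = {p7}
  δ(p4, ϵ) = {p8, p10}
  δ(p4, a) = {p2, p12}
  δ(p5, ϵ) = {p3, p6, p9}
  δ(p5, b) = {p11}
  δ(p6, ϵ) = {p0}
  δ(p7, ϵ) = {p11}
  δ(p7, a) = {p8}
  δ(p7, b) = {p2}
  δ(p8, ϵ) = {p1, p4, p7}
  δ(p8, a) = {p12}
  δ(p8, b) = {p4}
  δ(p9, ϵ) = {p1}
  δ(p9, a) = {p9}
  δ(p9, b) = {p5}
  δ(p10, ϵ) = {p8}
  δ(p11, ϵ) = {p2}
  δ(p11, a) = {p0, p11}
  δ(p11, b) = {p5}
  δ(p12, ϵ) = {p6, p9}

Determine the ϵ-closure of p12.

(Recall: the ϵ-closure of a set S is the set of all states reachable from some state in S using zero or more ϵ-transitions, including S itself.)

{p0, p1, p2, p6, p7, p9, p11, p12}

Start with {p12}.
From p12 via ϵ: add p6, p9.
From p6 via ϵ: add p0.
From p9 via ϵ: add p1.
From p0 via ϵ: add p2, p7.
From p7 via ϵ: add p11.
No new states can be added; the closed set is {p0, p1, p2, p6, p7, p9, p11, p12}.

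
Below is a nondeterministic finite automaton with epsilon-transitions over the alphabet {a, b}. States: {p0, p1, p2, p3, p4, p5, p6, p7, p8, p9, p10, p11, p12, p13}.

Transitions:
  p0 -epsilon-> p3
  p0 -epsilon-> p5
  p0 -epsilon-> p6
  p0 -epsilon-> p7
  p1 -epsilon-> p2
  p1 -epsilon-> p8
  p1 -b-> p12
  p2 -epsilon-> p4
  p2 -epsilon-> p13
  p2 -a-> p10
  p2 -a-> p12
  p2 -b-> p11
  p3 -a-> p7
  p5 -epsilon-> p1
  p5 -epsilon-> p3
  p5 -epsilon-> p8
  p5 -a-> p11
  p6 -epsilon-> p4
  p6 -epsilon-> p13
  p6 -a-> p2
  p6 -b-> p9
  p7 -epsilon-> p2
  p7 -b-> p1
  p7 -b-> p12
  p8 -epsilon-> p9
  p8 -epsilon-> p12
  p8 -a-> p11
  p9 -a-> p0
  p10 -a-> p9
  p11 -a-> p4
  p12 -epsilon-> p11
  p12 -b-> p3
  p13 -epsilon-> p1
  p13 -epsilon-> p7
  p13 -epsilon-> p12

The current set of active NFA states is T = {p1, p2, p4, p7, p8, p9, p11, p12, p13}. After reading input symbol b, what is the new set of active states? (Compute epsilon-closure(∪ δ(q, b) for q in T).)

p1 on b → {p12}.
p2 on b → {p11}.
p7 on b → {p1, p12}.
p12 on b → {p3}.
No b-transition from p4, p8, p9, p11, p13.
Union after reading b: {p1, p3, p11, p12}.
Now take the epsilon-closure:
From p1 via epsilon: add p2, p8.
From p2 via epsilon: add p4, p13.
From p8 via epsilon: add p9.
From p13 via epsilon: add p7.
No new states can be added; the closed set is {p1, p2, p3, p4, p7, p8, p9, p11, p12, p13}.

{p1, p2, p3, p4, p7, p8, p9, p11, p12, p13}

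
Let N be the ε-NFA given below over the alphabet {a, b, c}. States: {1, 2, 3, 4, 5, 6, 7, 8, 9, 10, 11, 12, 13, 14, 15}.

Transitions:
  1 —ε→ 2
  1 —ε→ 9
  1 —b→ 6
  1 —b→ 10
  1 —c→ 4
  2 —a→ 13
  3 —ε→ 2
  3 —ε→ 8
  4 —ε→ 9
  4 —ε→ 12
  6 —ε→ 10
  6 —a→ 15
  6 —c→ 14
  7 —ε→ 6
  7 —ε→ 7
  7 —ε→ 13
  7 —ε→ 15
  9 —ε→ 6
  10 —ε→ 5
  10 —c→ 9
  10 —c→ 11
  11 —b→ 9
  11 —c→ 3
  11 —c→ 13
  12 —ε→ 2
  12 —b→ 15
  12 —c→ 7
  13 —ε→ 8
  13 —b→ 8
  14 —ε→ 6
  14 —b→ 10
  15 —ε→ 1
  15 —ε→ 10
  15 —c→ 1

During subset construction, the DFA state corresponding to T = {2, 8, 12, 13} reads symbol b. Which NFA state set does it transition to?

12 on b → {15}.
13 on b → {8}.
No b-transition from 2, 8.
Union after reading b: {8, 15}.
Now take the ε-closure:
From 15 via ε: add 1, 10.
From 1 via ε: add 2, 9.
From 10 via ε: add 5.
From 9 via ε: add 6.
No new states can be added; the closed set is {1, 2, 5, 6, 8, 9, 10, 15}.

{1, 2, 5, 6, 8, 9, 10, 15}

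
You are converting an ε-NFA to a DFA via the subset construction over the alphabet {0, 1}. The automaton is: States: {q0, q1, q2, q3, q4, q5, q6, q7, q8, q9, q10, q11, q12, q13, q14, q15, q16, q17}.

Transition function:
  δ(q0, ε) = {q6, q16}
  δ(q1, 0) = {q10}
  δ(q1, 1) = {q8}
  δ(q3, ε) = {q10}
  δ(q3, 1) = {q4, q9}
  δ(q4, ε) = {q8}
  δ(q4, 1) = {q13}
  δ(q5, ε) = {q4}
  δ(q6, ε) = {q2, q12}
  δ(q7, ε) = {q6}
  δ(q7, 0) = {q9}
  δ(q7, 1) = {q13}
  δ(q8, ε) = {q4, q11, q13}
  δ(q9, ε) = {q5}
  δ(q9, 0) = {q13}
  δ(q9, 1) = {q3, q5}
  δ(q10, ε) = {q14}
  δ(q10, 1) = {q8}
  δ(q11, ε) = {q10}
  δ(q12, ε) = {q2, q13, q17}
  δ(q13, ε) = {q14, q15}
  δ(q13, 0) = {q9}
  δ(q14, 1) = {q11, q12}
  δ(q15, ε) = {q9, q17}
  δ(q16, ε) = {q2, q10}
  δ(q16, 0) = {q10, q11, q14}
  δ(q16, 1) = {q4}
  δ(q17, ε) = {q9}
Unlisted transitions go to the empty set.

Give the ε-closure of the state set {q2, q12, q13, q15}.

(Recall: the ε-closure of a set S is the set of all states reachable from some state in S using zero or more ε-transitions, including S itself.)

Start with {q2, q12, q13, q15}.
From q12 via ε: add q17.
From q13 via ε: add q14.
From q15 via ε: add q9.
From q9 via ε: add q5.
From q5 via ε: add q4.
From q4 via ε: add q8.
From q8 via ε: add q11.
From q11 via ε: add q10.
No new states can be added; the closed set is {q2, q4, q5, q8, q9, q10, q11, q12, q13, q14, q15, q17}.

{q2, q4, q5, q8, q9, q10, q11, q12, q13, q14, q15, q17}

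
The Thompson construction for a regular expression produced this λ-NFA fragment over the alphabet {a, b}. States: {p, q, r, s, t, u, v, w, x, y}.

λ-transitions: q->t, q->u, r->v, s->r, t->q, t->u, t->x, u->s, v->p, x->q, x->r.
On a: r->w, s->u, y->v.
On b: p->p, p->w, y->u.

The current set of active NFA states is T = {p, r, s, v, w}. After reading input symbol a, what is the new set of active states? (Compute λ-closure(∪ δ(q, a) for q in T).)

r on a → {w}.
s on a → {u}.
No a-transition from p, v, w.
Union after reading a: {u, w}.
Now take the λ-closure:
From u via λ: add s.
From s via λ: add r.
From r via λ: add v.
From v via λ: add p.
No new states can be added; the closed set is {p, r, s, u, v, w}.

{p, r, s, u, v, w}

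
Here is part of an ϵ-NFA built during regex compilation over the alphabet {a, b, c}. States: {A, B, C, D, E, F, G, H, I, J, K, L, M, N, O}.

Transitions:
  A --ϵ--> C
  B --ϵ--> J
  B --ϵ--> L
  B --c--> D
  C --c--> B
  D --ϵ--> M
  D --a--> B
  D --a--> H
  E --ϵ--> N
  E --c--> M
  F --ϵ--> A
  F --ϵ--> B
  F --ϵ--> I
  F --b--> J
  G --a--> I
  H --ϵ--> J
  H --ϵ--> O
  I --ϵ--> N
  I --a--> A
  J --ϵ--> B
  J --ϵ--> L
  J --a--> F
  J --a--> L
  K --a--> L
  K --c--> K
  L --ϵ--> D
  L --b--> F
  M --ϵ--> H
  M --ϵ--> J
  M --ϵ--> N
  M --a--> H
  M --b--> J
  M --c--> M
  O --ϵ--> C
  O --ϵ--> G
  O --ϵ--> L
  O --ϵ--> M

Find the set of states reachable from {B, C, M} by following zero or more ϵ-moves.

{B, C, D, G, H, J, L, M, N, O}

Start with {B, C, M}.
From B via ϵ: add J, L.
From M via ϵ: add H, N.
From H via ϵ: add O.
From L via ϵ: add D.
From O via ϵ: add G.
No new states can be added; the closed set is {B, C, D, G, H, J, L, M, N, O}.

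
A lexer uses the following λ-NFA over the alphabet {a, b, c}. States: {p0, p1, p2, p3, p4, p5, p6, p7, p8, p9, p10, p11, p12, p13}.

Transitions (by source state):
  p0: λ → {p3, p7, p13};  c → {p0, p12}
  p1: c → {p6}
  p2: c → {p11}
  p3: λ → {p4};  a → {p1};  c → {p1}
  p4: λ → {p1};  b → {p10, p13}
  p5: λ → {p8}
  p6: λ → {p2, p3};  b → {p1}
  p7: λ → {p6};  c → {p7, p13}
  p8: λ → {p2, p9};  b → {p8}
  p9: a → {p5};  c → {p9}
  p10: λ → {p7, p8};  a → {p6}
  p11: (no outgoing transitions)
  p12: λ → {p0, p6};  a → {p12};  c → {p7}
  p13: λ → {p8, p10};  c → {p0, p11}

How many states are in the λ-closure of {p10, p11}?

10

Start with {p10, p11}.
From p10 via λ: add p7, p8.
From p7 via λ: add p6.
From p8 via λ: add p2, p9.
From p6 via λ: add p3.
From p3 via λ: add p4.
From p4 via λ: add p1.
λ-closure = {p1, p2, p3, p4, p6, p7, p8, p9, p10, p11}, which has 10 states.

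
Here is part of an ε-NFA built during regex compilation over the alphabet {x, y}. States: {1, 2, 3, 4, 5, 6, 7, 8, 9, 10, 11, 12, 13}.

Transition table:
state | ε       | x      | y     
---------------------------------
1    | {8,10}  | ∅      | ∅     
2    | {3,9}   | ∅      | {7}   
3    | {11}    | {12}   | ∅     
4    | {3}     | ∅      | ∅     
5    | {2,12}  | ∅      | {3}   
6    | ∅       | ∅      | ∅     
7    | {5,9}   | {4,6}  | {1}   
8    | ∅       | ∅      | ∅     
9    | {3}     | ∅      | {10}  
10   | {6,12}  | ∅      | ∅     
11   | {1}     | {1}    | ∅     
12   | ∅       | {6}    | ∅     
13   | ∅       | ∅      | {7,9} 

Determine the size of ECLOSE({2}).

9

Start with {2}.
From 2 via ε: add 3, 9.
From 3 via ε: add 11.
From 11 via ε: add 1.
From 1 via ε: add 8, 10.
From 10 via ε: add 6, 12.
ε-closure = {1, 2, 3, 6, 8, 9, 10, 11, 12}, which has 9 states.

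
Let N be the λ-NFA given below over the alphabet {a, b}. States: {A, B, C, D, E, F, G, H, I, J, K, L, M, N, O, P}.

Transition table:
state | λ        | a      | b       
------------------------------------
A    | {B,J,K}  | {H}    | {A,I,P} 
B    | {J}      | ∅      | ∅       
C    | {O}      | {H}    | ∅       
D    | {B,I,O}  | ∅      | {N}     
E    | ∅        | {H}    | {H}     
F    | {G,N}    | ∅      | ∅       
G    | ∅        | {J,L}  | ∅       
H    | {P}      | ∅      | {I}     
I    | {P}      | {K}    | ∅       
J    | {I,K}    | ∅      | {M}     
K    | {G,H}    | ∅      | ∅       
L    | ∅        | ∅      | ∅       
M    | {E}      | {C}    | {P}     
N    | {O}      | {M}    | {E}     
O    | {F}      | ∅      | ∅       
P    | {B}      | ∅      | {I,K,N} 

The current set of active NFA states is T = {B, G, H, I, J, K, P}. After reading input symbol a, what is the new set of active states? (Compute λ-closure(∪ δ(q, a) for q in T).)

{B, G, H, I, J, K, L, P}

G on a → {J, L}.
I on a → {K}.
No a-transition from B, H, J, K, P.
Union after reading a: {J, K, L}.
Now take the λ-closure:
From J via λ: add I.
From K via λ: add G, H.
From H via λ: add P.
From P via λ: add B.
No new states can be added; the closed set is {B, G, H, I, J, K, L, P}.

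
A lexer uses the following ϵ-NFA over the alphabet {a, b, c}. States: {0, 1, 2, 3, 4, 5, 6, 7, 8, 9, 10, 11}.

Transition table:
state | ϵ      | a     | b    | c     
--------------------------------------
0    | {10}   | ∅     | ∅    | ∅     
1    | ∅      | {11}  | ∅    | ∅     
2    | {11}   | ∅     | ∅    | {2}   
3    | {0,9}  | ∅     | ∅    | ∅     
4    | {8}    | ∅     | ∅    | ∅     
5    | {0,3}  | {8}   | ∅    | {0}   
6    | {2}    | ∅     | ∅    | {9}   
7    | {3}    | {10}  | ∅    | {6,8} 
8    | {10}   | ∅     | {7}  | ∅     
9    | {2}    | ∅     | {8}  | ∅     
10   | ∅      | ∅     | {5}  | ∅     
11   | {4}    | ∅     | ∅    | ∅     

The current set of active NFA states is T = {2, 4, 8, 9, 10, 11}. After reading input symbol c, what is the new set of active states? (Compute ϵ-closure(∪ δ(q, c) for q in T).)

2 on c → {2}.
No c-transition from 4, 8, 9, 10, 11.
Union after reading c: {2}.
Now take the ϵ-closure:
From 2 via ϵ: add 11.
From 11 via ϵ: add 4.
From 4 via ϵ: add 8.
From 8 via ϵ: add 10.
No new states can be added; the closed set is {2, 4, 8, 10, 11}.

{2, 4, 8, 10, 11}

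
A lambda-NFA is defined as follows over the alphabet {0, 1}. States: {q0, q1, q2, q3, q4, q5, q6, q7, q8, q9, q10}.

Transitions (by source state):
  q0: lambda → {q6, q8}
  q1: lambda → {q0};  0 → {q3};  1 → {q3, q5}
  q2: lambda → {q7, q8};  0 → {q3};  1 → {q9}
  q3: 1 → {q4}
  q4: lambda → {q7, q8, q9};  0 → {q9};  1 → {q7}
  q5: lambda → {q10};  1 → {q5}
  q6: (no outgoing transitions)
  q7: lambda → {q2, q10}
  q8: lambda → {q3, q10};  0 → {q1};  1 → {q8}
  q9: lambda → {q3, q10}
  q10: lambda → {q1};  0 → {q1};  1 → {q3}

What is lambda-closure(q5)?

Start with {q5}.
From q5 via lambda: add q10.
From q10 via lambda: add q1.
From q1 via lambda: add q0.
From q0 via lambda: add q6, q8.
From q8 via lambda: add q3.
No new states can be added; the closed set is {q0, q1, q3, q5, q6, q8, q10}.

{q0, q1, q3, q5, q6, q8, q10}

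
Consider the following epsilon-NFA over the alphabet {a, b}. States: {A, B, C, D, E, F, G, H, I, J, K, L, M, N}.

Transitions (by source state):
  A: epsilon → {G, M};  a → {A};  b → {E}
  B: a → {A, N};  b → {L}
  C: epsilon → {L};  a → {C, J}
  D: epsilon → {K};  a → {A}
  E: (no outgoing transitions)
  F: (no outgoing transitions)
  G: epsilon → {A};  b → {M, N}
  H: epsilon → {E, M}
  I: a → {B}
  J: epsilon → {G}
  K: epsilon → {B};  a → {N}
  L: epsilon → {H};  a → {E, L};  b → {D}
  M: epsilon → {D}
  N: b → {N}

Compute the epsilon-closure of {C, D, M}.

{B, C, D, E, H, K, L, M}

Start with {C, D, M}.
From C via epsilon: add L.
From D via epsilon: add K.
From K via epsilon: add B.
From L via epsilon: add H.
From H via epsilon: add E.
No new states can be added; the closed set is {B, C, D, E, H, K, L, M}.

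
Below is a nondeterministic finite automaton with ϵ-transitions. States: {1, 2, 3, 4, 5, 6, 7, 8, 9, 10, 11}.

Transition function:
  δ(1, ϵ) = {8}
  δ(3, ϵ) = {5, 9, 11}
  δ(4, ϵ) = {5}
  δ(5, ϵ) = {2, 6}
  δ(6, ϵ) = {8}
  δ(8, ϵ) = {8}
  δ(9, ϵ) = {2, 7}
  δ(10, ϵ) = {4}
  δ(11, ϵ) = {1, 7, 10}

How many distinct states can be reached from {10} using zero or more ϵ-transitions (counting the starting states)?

Start with {10}.
From 10 via ϵ: add 4.
From 4 via ϵ: add 5.
From 5 via ϵ: add 2, 6.
From 6 via ϵ: add 8.
ϵ-closure = {2, 4, 5, 6, 8, 10}, which has 6 states.

6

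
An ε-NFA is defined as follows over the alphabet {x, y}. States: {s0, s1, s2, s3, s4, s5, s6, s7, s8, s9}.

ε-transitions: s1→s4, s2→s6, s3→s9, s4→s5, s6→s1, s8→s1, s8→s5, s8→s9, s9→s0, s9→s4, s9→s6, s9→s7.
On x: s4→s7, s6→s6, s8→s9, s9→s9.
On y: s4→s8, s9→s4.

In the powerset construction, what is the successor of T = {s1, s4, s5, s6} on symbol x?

s4 on x → {s7}.
s6 on x → {s6}.
No x-transition from s1, s5.
Union after reading x: {s6, s7}.
Now take the ε-closure:
From s6 via ε: add s1.
From s1 via ε: add s4.
From s4 via ε: add s5.
No new states can be added; the closed set is {s1, s4, s5, s6, s7}.

{s1, s4, s5, s6, s7}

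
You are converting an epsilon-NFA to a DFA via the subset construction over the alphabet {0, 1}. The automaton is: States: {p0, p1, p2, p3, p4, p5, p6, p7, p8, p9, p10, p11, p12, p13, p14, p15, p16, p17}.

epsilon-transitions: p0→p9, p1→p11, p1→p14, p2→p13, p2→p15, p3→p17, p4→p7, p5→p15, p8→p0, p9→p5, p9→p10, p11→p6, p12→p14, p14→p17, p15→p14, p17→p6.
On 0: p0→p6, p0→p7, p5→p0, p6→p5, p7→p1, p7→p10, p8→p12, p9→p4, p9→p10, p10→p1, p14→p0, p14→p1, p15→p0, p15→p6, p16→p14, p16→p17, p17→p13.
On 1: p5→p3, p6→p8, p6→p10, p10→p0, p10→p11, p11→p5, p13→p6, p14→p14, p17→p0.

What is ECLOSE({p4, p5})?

{p4, p5, p6, p7, p14, p15, p17}

Start with {p4, p5}.
From p4 via epsilon: add p7.
From p5 via epsilon: add p15.
From p15 via epsilon: add p14.
From p14 via epsilon: add p17.
From p17 via epsilon: add p6.
No new states can be added; the closed set is {p4, p5, p6, p7, p14, p15, p17}.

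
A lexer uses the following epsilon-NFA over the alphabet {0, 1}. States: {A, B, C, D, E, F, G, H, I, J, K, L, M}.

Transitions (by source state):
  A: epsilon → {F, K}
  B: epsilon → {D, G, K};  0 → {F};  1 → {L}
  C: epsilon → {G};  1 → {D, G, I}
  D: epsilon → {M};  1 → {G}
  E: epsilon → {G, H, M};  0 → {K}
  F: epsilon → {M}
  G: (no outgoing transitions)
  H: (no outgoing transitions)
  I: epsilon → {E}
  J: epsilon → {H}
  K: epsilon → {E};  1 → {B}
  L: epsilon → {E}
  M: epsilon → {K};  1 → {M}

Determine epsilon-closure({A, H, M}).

Start with {A, H, M}.
From A via epsilon: add F, K.
From K via epsilon: add E.
From E via epsilon: add G.
No new states can be added; the closed set is {A, E, F, G, H, K, M}.

{A, E, F, G, H, K, M}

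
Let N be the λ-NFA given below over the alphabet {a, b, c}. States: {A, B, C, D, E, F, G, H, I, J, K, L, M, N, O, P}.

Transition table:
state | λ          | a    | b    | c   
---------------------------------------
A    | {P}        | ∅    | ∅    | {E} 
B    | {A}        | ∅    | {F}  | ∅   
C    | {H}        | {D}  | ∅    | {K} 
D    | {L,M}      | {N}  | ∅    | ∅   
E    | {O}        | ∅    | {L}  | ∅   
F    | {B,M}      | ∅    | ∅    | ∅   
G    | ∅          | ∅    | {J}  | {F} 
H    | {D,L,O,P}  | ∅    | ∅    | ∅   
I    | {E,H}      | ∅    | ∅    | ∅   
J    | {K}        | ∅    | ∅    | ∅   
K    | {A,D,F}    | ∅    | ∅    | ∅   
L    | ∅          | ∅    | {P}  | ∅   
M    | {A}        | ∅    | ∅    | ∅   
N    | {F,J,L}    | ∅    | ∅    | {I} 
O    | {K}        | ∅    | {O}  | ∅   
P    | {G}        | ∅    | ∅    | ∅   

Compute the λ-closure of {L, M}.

Start with {L, M}.
From M via λ: add A.
From A via λ: add P.
From P via λ: add G.
No new states can be added; the closed set is {A, G, L, M, P}.

{A, G, L, M, P}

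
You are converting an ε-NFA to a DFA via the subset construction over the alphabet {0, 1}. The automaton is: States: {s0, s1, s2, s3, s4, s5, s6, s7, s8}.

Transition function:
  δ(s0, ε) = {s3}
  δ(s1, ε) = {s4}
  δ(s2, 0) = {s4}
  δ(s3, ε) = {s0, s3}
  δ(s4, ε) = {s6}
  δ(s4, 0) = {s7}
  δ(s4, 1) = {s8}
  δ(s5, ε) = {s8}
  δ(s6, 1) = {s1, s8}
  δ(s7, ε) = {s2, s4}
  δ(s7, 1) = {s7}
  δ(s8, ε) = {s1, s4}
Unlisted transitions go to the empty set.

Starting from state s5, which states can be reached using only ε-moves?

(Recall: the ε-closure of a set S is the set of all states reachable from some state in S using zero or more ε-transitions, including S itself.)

{s1, s4, s5, s6, s8}

Start with {s5}.
From s5 via ε: add s8.
From s8 via ε: add s1, s4.
From s4 via ε: add s6.
No new states can be added; the closed set is {s1, s4, s5, s6, s8}.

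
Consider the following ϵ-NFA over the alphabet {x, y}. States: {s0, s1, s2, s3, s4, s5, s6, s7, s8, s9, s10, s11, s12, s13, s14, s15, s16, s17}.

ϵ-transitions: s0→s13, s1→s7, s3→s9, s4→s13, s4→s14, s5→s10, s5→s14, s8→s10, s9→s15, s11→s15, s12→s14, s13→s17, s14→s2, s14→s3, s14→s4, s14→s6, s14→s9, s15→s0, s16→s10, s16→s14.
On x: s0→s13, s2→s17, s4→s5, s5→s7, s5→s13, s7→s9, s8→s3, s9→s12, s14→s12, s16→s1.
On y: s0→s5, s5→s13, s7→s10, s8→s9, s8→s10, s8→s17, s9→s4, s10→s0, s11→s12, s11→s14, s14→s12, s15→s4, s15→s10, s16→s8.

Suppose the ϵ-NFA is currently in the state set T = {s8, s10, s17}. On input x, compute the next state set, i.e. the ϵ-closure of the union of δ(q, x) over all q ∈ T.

{s0, s3, s9, s13, s15, s17}

s8 on x → {s3}.
No x-transition from s10, s17.
Union after reading x: {s3}.
Now take the ϵ-closure:
From s3 via ϵ: add s9.
From s9 via ϵ: add s15.
From s15 via ϵ: add s0.
From s0 via ϵ: add s13.
From s13 via ϵ: add s17.
No new states can be added; the closed set is {s0, s3, s9, s13, s15, s17}.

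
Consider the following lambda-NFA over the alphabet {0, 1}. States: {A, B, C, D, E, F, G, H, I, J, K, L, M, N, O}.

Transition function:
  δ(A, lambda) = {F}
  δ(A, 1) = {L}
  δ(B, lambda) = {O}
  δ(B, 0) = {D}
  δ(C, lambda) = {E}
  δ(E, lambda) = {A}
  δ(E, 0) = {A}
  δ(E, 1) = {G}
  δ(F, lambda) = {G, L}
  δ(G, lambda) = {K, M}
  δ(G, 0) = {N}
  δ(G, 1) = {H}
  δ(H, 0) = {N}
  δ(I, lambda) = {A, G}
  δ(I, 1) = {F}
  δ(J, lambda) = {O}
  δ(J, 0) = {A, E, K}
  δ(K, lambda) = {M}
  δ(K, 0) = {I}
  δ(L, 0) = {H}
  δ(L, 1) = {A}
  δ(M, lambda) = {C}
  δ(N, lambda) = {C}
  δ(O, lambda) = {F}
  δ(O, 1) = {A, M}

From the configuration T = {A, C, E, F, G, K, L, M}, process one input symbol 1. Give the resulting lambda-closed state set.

{A, C, E, F, G, H, K, L, M}

A on 1 → {L}.
E on 1 → {G}.
G on 1 → {H}.
L on 1 → {A}.
No 1-transition from C, F, K, M.
Union after reading 1: {A, G, H, L}.
Now take the lambda-closure:
From A via lambda: add F.
From G via lambda: add K, M.
From M via lambda: add C.
From C via lambda: add E.
No new states can be added; the closed set is {A, C, E, F, G, H, K, L, M}.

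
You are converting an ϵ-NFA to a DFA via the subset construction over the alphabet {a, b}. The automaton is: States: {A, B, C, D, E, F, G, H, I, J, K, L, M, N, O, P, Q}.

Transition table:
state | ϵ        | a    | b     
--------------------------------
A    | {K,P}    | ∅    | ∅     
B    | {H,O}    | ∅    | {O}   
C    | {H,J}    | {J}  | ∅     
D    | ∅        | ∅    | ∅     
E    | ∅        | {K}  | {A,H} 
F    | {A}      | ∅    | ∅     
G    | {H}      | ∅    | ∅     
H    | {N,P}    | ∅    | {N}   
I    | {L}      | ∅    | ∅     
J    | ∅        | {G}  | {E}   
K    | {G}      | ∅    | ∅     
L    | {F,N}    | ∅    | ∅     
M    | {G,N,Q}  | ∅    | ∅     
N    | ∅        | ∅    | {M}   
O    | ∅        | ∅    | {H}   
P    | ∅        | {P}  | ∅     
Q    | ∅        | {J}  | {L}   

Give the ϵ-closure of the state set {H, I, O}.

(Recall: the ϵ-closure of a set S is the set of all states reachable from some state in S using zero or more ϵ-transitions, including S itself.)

{A, F, G, H, I, K, L, N, O, P}

Start with {H, I, O}.
From H via ϵ: add N, P.
From I via ϵ: add L.
From L via ϵ: add F.
From F via ϵ: add A.
From A via ϵ: add K.
From K via ϵ: add G.
No new states can be added; the closed set is {A, F, G, H, I, K, L, N, O, P}.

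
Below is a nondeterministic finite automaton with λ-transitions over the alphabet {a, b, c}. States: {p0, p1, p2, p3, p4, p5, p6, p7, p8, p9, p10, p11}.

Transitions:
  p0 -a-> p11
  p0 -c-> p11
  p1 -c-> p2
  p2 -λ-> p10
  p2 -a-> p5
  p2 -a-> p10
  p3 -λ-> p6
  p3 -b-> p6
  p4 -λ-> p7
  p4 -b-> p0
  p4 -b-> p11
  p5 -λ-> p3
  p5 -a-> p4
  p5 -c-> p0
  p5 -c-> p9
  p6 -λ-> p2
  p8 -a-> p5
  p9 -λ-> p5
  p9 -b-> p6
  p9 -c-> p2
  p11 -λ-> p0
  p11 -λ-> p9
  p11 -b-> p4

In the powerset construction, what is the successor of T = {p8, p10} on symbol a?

{p2, p3, p5, p6, p10}

p8 on a → {p5}.
No a-transition from p10.
Union after reading a: {p5}.
Now take the λ-closure:
From p5 via λ: add p3.
From p3 via λ: add p6.
From p6 via λ: add p2.
From p2 via λ: add p10.
No new states can be added; the closed set is {p2, p3, p5, p6, p10}.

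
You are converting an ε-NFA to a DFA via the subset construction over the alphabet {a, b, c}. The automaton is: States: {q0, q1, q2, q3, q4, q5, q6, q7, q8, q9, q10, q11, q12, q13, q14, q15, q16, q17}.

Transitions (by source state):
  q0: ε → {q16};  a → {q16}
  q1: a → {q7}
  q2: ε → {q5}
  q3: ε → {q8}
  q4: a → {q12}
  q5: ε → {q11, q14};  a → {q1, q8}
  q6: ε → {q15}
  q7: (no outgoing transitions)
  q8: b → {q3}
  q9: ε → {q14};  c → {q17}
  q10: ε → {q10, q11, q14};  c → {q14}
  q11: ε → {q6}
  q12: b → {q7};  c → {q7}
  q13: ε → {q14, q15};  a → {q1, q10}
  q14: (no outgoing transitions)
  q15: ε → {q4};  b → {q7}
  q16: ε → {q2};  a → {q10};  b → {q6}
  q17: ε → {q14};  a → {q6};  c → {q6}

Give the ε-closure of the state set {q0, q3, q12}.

Start with {q0, q3, q12}.
From q0 via ε: add q16.
From q3 via ε: add q8.
From q16 via ε: add q2.
From q2 via ε: add q5.
From q5 via ε: add q11, q14.
From q11 via ε: add q6.
From q6 via ε: add q15.
From q15 via ε: add q4.
No new states can be added; the closed set is {q0, q2, q3, q4, q5, q6, q8, q11, q12, q14, q15, q16}.

{q0, q2, q3, q4, q5, q6, q8, q11, q12, q14, q15, q16}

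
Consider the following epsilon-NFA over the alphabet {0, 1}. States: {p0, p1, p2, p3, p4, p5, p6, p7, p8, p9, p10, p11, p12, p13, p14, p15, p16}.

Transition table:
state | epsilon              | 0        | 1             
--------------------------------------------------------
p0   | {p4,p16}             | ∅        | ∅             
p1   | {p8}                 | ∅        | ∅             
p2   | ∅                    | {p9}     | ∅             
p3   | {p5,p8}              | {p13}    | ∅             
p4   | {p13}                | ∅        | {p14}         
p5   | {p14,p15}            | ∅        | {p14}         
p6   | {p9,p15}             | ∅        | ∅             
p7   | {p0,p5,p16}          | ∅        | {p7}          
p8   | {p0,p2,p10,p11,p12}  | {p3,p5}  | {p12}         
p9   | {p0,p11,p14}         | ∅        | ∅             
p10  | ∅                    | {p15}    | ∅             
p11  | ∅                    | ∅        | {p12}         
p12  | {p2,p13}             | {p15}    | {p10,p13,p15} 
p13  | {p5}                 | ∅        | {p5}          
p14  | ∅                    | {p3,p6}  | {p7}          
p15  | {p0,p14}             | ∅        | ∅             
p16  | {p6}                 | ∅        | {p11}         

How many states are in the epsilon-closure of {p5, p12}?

Start with {p5, p12}.
From p5 via epsilon: add p14, p15.
From p12 via epsilon: add p2, p13.
From p15 via epsilon: add p0.
From p0 via epsilon: add p4, p16.
From p16 via epsilon: add p6.
From p6 via epsilon: add p9.
From p9 via epsilon: add p11.
epsilon-closure = {p0, p2, p4, p5, p6, p9, p11, p12, p13, p14, p15, p16}, which has 12 states.

12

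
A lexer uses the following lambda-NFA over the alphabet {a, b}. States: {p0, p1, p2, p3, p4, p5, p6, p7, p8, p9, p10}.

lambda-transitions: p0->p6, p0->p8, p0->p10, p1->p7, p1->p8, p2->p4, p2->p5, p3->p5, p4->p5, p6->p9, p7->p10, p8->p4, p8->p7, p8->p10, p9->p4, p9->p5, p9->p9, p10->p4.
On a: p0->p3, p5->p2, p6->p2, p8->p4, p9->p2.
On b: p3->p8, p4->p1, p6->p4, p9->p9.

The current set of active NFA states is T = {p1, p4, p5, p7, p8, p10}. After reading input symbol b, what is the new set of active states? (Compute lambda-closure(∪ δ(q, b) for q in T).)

p4 on b → {p1}.
No b-transition from p1, p5, p7, p8, p10.
Union after reading b: {p1}.
Now take the lambda-closure:
From p1 via lambda: add p7, p8.
From p7 via lambda: add p10.
From p8 via lambda: add p4.
From p4 via lambda: add p5.
No new states can be added; the closed set is {p1, p4, p5, p7, p8, p10}.

{p1, p4, p5, p7, p8, p10}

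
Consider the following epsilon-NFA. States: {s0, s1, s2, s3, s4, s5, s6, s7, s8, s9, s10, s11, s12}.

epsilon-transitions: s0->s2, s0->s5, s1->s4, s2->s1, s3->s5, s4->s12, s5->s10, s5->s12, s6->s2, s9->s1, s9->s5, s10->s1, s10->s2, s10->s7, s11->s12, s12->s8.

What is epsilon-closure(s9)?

{s1, s2, s4, s5, s7, s8, s9, s10, s12}

Start with {s9}.
From s9 via epsilon: add s1, s5.
From s1 via epsilon: add s4.
From s5 via epsilon: add s10, s12.
From s10 via epsilon: add s2, s7.
From s12 via epsilon: add s8.
No new states can be added; the closed set is {s1, s2, s4, s5, s7, s8, s9, s10, s12}.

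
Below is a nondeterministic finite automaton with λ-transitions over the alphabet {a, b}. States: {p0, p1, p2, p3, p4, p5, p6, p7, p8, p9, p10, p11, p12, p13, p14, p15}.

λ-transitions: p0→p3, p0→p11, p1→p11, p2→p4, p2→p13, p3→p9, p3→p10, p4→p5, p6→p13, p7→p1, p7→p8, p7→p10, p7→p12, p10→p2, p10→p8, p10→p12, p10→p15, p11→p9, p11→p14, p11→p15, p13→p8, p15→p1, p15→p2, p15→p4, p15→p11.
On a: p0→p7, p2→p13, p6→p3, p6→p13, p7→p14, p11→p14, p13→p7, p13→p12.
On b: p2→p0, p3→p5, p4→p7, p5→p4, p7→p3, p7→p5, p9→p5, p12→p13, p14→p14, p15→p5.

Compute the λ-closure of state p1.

Start with {p1}.
From p1 via λ: add p11.
From p11 via λ: add p9, p14, p15.
From p15 via λ: add p2, p4.
From p2 via λ: add p13.
From p4 via λ: add p5.
From p13 via λ: add p8.
No new states can be added; the closed set is {p1, p2, p4, p5, p8, p9, p11, p13, p14, p15}.

{p1, p2, p4, p5, p8, p9, p11, p13, p14, p15}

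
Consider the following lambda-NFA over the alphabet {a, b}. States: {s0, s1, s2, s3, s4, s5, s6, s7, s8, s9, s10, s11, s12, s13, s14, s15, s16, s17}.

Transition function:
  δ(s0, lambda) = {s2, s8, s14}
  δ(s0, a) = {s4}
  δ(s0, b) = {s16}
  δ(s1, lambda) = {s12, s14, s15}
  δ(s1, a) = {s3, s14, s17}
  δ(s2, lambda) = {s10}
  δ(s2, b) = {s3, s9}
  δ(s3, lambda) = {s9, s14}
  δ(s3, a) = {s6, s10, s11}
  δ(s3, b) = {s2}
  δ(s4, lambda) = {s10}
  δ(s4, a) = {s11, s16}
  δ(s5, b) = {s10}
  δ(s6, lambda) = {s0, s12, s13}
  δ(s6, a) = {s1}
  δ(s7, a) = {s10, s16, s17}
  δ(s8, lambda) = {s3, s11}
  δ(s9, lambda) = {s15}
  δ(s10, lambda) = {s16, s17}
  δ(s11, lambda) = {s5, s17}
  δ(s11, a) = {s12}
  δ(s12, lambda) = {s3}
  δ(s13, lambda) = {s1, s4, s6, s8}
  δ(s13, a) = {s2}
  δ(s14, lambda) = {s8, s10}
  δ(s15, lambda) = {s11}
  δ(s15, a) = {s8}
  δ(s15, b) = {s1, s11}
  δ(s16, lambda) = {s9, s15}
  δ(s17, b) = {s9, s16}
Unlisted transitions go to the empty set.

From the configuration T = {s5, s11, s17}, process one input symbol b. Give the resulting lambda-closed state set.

{s5, s9, s10, s11, s15, s16, s17}

s5 on b → {s10}.
s17 on b → {s9, s16}.
No b-transition from s11.
Union after reading b: {s9, s10, s16}.
Now take the lambda-closure:
From s9 via lambda: add s15.
From s10 via lambda: add s17.
From s15 via lambda: add s11.
From s11 via lambda: add s5.
No new states can be added; the closed set is {s5, s9, s10, s11, s15, s16, s17}.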